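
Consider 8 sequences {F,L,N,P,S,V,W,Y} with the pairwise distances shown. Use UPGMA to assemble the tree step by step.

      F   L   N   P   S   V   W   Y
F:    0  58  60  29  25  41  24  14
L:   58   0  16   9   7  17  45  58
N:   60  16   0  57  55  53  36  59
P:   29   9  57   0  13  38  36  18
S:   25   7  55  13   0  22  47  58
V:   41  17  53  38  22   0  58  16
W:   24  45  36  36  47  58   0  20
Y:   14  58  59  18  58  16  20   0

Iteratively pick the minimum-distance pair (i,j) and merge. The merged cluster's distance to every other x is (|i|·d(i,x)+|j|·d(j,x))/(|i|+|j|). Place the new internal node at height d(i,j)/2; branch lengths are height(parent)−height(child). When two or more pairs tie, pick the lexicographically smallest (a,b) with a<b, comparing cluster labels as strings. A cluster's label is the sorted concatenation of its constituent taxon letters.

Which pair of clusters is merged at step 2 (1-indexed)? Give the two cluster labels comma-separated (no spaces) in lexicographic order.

iteration 1: select L,S (d=7); attach at lengths (7/2, 7/2); label the merged cluster LS
  updated: d(F,LS)=83/2, d(LS,N)=71/2, d(LS,P)=11, d(LS,V)=39/2, d(LS,W)=46, d(LS,Y)=58
iteration 2: select LS,P (d=11); attach at lengths (2, 11/2); label the merged cluster LPS
  updated: d(F,LPS)=112/3, d(LPS,N)=128/3, d(LPS,V)=77/3, d(LPS,W)=128/3, d(LPS,Y)=134/3
iteration 3: select F,Y (d=14); attach at lengths (7, 7); label the merged cluster FY
  updated: d(FY,LPS)=41, d(FY,N)=119/2, d(FY,V)=57/2, d(FY,W)=22
iteration 4: select FY,W (d=22); attach at lengths (4, 11); label the merged cluster FWY
  updated: d(FWY,LPS)=374/9, d(FWY,N)=155/3, d(FWY,V)=115/3
iteration 5: select LPS,V (d=77/3); attach at lengths (22/3, 77/6); label the merged cluster LPSV
  updated: d(FWY,LPSV)=163/4, d(LPSV,N)=181/4
iteration 6: select FWY,LPSV (d=163/4); attach at lengths (75/8, 181/24); label the merged cluster FLPSVWY
  updated: d(FLPSVWY,N)=48
iteration 7: select FLPSVWY,N (d=48); attach at lengths (29/8, 24); label the merged cluster FLNPSVWY
final tree: ((((F:7,Y:7):4,W:11):75/8,(((L:7/2,S:7/2):2,P:11/2):22/3,V:77/6):181/24):29/8,N:24)
total length: 2597/24

LS,P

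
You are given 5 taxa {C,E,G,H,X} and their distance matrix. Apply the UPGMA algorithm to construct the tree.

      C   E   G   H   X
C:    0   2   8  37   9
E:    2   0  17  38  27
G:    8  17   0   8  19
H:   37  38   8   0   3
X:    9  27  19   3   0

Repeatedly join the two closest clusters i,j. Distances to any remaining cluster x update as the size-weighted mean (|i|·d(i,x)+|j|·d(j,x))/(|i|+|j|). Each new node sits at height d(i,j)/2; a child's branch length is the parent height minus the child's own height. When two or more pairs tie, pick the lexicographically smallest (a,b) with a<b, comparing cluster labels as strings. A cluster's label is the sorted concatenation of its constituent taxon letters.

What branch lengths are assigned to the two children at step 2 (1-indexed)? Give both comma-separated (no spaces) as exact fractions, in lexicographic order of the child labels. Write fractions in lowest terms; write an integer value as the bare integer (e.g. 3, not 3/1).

iteration 1: select C,E (d=2); attach at lengths (1, 1); label the merged cluster CE
  updated: d(CE,G)=25/2, d(CE,H)=75/2, d(CE,X)=18
iteration 2: select H,X (d=3); attach at lengths (3/2, 3/2); label the merged cluster HX
  updated: d(CE,HX)=111/4, d(G,HX)=27/2
iteration 3: select CE,G (d=25/2); attach at lengths (21/4, 25/4); label the merged cluster CEG
  updated: d(CEG,HX)=23
iteration 4: select CEG,HX (d=23); attach at lengths (21/4, 10); label the merged cluster CEGHX
final tree: (((C:1,E:1):21/4,G:25/4):21/4,(H:3/2,X:3/2):10)
total length: 127/4

3/2,3/2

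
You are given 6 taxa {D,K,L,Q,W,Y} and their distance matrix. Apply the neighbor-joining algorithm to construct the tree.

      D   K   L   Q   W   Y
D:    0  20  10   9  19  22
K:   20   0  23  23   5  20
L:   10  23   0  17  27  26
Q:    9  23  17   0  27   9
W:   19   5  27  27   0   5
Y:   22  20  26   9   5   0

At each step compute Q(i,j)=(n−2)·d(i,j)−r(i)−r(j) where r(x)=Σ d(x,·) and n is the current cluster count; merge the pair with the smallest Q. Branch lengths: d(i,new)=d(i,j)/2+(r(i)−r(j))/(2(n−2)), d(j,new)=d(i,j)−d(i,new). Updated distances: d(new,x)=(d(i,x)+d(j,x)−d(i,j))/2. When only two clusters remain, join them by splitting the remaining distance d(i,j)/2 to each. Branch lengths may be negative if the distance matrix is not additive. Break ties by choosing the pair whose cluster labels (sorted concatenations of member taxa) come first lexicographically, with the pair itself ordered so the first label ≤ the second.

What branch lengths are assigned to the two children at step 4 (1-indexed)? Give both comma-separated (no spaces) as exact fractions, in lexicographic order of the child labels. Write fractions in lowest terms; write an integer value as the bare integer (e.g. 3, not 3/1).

1. join K+W (d=5, Q=-154) ⇒ KW; edges |K|=7/2, |W|=3/2
  updated: d(D,KW)=17, d(KW,L)=45/2, d(KW,Q)=45/2, d(KW,Y)=10
2. join KW+Y (d=10, Q=-109) ⇒ KWY; edges |KW|=35/6, |Y|=25/6
  updated: d(D,KWY)=29/2, d(KWY,L)=77/4, d(KWY,Q)=43/4
3. join D+L (d=10, Q=-239/4) ⇒ DL; edges |D|=29/16, |L|=131/16
  updated: d(DL,KWY)=95/8, d(DL,Q)=8
4. join DL+KWY (d=95/8, Q=-245/8) ⇒ DKLWY; edges |DL|=73/16, |KWY|=117/16
  updated: d(DKLWY,Q)=55/16
5. join DKLWY+Q (d=55/16) ⇒ DKLQWY; edges |DKLWY|=55/32, |Q|=55/32
final tree: (((D:29/16,L:131/16):73/16,((K:7/2,W:3/2):35/6,Y:25/6):117/16):55/32,Q:55/32)
total length: 645/16

73/16,117/16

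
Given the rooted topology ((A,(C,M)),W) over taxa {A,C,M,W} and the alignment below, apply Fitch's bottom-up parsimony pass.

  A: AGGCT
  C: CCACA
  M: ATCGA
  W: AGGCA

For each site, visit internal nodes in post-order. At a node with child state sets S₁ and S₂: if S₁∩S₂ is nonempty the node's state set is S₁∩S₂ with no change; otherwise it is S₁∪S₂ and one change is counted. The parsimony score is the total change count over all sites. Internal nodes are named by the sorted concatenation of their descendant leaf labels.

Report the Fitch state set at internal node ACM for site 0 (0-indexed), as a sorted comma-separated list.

A

[col 0] CM: children C:{C}, M:{A} ∪→ {A,C}; cost 1
[col 0] ACM: children A:{A}, CM:{A,C} ∩→ {A}; cost 0
[col 0] ACMW: children ACM:{A}, W:{A} ∩→ {A}; cost 0
[col 1] CM: children C:{C}, M:{T} ∪→ {C,T}; cost 1
[col 1] ACM: children A:{G}, CM:{C,T} ∪→ {C,G,T}; cost 1
[col 1] ACMW: children ACM:{C,G,T}, W:{G} ∩→ {G}; cost 0
[col 2] CM: children C:{A}, M:{C} ∪→ {A,C}; cost 1
[col 2] ACM: children A:{G}, CM:{A,C} ∪→ {A,C,G}; cost 1
[col 2] ACMW: children ACM:{A,C,G}, W:{G} ∩→ {G}; cost 0
[col 3] CM: children C:{C}, M:{G} ∪→ {C,G}; cost 1
[col 3] ACM: children A:{C}, CM:{C,G} ∩→ {C}; cost 0
[col 3] ACMW: children ACM:{C}, W:{C} ∩→ {C}; cost 0
[col 4] CM: children C:{A}, M:{A} ∩→ {A}; cost 0
[col 4] ACM: children A:{T}, CM:{A} ∪→ {A,T}; cost 1
[col 4] ACMW: children ACM:{A,T}, W:{A} ∩→ {A}; cost 0
per-site changes: [1, 2, 2, 1, 1]; total = 7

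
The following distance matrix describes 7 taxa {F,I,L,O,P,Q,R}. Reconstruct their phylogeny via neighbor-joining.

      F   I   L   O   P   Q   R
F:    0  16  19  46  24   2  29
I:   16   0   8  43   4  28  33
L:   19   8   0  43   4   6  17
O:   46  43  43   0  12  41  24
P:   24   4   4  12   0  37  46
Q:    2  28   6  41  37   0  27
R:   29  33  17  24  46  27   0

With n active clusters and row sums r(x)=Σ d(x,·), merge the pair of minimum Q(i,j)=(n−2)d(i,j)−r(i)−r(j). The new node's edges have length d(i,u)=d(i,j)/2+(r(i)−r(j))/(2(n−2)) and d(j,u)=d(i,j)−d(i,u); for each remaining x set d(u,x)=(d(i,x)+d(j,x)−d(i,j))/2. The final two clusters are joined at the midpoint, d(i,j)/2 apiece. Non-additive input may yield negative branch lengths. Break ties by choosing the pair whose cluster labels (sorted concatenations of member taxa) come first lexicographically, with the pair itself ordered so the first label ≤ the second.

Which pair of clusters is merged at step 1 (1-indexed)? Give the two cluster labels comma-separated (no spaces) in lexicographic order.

iteration 1: select O,P (d=12, Q=-276); attach at lengths (71/5, -11/5); label the merged cluster OP
  updated: d(F,OP)=29, d(I,OP)=35/2, d(L,OP)=35/2, d(OP,Q)=33, d(OP,R)=29
iteration 2: select F,Q (d=2, Q=-183); attach at lengths (7/8, 9/8); label the merged cluster FQ
  updated: d(FQ,I)=21, d(FQ,L)=23/2, d(FQ,OP)=30, d(FQ,R)=27
iteration 3: select I,OP (d=35/2, Q=-121); attach at lengths (19/3, 67/6); label the merged cluster IOP
  updated: d(FQ,IOP)=67/4, d(IOP,L)=4, d(IOP,R)=89/4
iteration 4: select FQ,R (d=27, Q=-135/2); attach at lengths (43/4, 65/4); label the merged cluster FQR
  updated: d(FQR,IOP)=6, d(FQR,L)=3/4
iteration 5: select FQR,IOP (d=6, Q=-43/4); attach at lengths (11/8, 37/8); label the merged cluster FIOPQR
  updated: d(FIOPQR,L)=-5/8
iteration 6: select FIOPQR,L (d=-5/8); attach at lengths (-5/16, -5/16); label the merged cluster FILOPQR
final tree: ((((F:7/8,Q:9/8):43/4,R:65/4):11/8,(I:19/3,(O:71/5,P:-11/5):67/6):37/8):-5/16,L:-5/16)
total length: 511/8

O,P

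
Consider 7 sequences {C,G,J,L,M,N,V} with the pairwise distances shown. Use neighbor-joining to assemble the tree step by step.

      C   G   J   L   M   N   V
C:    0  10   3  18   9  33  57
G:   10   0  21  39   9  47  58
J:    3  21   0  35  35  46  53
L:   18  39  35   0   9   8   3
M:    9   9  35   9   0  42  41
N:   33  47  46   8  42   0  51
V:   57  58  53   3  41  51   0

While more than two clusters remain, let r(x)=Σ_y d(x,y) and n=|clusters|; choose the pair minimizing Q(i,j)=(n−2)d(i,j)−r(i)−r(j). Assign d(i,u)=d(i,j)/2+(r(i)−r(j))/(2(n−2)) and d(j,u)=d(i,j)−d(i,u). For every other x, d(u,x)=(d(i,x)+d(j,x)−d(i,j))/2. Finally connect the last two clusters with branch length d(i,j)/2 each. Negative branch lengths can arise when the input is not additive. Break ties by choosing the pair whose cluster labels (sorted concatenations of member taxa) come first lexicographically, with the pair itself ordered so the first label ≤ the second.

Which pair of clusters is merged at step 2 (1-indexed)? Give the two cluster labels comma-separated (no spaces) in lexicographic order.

LV,N

step 1: merge (L,V) at d=3, Q=-360; branch lengths L→-68/5, V→83/5; new cluster LV
  updated: d(C,LV)=36, d(G,LV)=47, d(J,LV)=85/2, d(LV,M)=47/2, d(LV,N)=28
step 2: merge (LV,N) at d=28, Q=-261; branch lengths LV→93/8, N→131/8; new cluster LNV
  updated: d(C,LNV)=41/2, d(G,LNV)=33, d(J,LNV)=121/4, d(LNV,M)=75/4
step 3: merge (C,J) at d=3, Q=-491/4; branch lengths C→-151/24, J→223/24; new cluster CJ
  updated: d(CJ,G)=14, d(CJ,LNV)=191/8, d(CJ,M)=41/2
step 4: merge (CJ,G) at d=14, Q=-691/8; branch lengths CJ→243/32, G→205/32; new cluster CGJ
  updated: d(CGJ,LNV)=343/16, d(CGJ,M)=31/4
step 5: merge (CGJ,LNV) at d=343/16, Q=-767/16; branch lengths CGJ→167/32, LNV→519/32; new cluster CGJLNV
  updated: d(CGJLNV,M)=81/32
step 6: merge (CGJLNV,M) at d=81/32; branch lengths CGJLNV→81/64, M→81/64; new cluster CGJLMNV
final tree: ((((C:-151/24,J:223/24):243/32,G:205/32):167/32,((L:-68/5,V:83/5):93/8,N:131/8):519/32):81/64,M:81/64)
total length: 2303/32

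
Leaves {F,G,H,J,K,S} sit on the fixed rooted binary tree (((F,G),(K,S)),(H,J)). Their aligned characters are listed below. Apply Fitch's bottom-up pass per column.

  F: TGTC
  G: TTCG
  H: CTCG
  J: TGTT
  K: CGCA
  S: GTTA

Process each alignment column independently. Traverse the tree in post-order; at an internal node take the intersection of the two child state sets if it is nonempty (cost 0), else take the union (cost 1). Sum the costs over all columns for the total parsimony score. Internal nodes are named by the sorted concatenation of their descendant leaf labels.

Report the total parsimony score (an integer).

site 0, node FG: F={T} ∩ G={T} → {T} (+0)
site 0, node KS: K={C} ∪ S={G} → {C,G} (+1)
site 0, node FGKS: FG={T} ∪ KS={C,G} → {C,G,T} (+1)
site 0, node HJ: H={C} ∪ J={T} → {C,T} (+1)
site 0, node FGHJKS: FGKS={C,G,T} ∩ HJ={C,T} → {C,T} (+0)
site 1, node FG: F={G} ∪ G={T} → {G,T} (+1)
site 1, node KS: K={G} ∪ S={T} → {G,T} (+1)
site 1, node FGKS: FG={G,T} ∩ KS={G,T} → {G,T} (+0)
site 1, node HJ: H={T} ∪ J={G} → {G,T} (+1)
site 1, node FGHJKS: FGKS={G,T} ∩ HJ={G,T} → {G,T} (+0)
site 2, node FG: F={T} ∪ G={C} → {C,T} (+1)
site 2, node KS: K={C} ∪ S={T} → {C,T} (+1)
site 2, node FGKS: FG={C,T} ∩ KS={C,T} → {C,T} (+0)
site 2, node HJ: H={C} ∪ J={T} → {C,T} (+1)
site 2, node FGHJKS: FGKS={C,T} ∩ HJ={C,T} → {C,T} (+0)
site 3, node FG: F={C} ∪ G={G} → {C,G} (+1)
site 3, node KS: K={A} ∩ S={A} → {A} (+0)
site 3, node FGKS: FG={C,G} ∪ KS={A} → {A,C,G} (+1)
site 3, node HJ: H={G} ∪ J={T} → {G,T} (+1)
site 3, node FGHJKS: FGKS={A,C,G} ∩ HJ={G,T} → {G} (+0)
per-site changes: [3, 3, 3, 3]; total = 12

12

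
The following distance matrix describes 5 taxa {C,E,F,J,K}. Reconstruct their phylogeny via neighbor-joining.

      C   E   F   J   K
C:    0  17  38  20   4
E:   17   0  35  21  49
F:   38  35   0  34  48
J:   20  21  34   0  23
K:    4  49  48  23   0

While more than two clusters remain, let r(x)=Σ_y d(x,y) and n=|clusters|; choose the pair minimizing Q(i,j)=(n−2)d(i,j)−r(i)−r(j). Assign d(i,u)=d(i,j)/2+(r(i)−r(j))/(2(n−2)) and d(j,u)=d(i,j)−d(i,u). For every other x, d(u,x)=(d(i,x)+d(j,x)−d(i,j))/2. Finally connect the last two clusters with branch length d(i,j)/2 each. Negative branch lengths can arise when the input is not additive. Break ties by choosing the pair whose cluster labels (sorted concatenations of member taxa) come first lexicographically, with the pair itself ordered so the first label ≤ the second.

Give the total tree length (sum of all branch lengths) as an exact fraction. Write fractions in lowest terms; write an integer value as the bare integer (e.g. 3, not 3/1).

63

step 1: merge (C,K) at d=4, Q=-191; branch lengths C→-11/2, K→19/2; new cluster CK
  updated: d(CK,E)=31, d(CK,F)=41, d(CK,J)=39/2
step 2: merge (CK,J) at d=39/2, Q=-127; branch lengths CK→14, J→11/2; new cluster CJK
  updated: d(CJK,E)=65/4, d(CJK,F)=111/4
step 3: merge (CJK,E) at d=65/4, Q=-79; branch lengths CJK→9/2, E→47/4; new cluster CEJK
  updated: d(CEJK,F)=93/4
step 4: merge (CEJK,F) at d=93/4; branch lengths CEJK→93/8, F→93/8; new cluster CEFJK
final tree: ((((C:-11/2,K:19/2):14,J:11/2):9/2,E:47/4):93/8,F:93/8)
total length: 63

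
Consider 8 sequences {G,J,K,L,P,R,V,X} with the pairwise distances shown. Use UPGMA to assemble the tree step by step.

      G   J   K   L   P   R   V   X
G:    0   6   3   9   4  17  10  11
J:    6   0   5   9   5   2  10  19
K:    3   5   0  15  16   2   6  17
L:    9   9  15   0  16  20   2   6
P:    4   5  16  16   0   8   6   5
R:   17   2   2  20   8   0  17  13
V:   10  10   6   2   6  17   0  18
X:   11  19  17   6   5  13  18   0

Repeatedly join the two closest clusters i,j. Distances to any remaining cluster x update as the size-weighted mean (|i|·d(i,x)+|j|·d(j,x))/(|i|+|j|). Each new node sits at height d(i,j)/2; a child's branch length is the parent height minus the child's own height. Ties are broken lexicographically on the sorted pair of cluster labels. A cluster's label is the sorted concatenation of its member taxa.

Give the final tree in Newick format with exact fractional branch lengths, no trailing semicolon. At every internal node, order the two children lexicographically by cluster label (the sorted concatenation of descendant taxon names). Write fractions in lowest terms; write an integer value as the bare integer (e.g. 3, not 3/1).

(((G:3/2,K:3/2):9/4,(J:1,R:1):11/4):69/32,((L:1,V:1):19/4,(P:5/2,X:5/2):13/4):5/32)

step 1: merge (J,R) at d=2; branch lengths J→1, R→1; new cluster JR
  updated: d(G,JR)=23/2, d(JR,K)=7/2, d(JR,L)=29/2, d(JR,P)=13/2, d(JR,V)=27/2, d(JR,X)=16
step 2: merge (L,V) at d=2; branch lengths L→1, V→1; new cluster LV
  updated: d(G,LV)=19/2, d(JR,LV)=14, d(K,LV)=21/2, d(LV,P)=11, d(LV,X)=12
step 3: merge (G,K) at d=3; branch lengths G→3/2, K→3/2; new cluster GK
  updated: d(GK,JR)=15/2, d(GK,LV)=10, d(GK,P)=10, d(GK,X)=14
step 4: merge (P,X) at d=5; branch lengths P→5/2, X→5/2; new cluster PX
  updated: d(GK,PX)=12, d(JR,PX)=45/4, d(LV,PX)=23/2
step 5: merge (GK,JR) at d=15/2; branch lengths GK→9/4, JR→11/4; new cluster GJKR
  updated: d(GJKR,LV)=12, d(GJKR,PX)=93/8
step 6: merge (LV,PX) at d=23/2; branch lengths LV→19/4, PX→13/4; new cluster LPVX
  updated: d(GJKR,LPVX)=189/16
step 7: merge (GJKR,LPVX) at d=189/16; branch lengths GJKR→69/32, LPVX→5/32; new cluster GJKLPRVX
final tree: (((G:3/2,K:3/2):9/4,(J:1,R:1):11/4):69/32,((L:1,V:1):19/4,(P:5/2,X:5/2):13/4):5/32)
total length: 437/16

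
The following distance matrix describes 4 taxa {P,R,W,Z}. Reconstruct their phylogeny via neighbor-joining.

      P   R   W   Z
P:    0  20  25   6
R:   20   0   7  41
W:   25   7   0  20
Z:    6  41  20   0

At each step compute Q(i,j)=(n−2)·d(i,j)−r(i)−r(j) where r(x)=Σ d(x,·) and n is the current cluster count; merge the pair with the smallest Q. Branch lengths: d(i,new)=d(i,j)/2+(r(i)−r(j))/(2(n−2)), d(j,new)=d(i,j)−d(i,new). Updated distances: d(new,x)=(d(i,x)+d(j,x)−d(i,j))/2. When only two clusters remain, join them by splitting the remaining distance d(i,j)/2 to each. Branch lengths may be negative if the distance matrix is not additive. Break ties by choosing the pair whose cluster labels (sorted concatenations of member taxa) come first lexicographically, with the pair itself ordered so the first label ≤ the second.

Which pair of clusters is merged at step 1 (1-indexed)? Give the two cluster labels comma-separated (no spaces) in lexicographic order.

P,Z

iteration 1: select P,Z (d=6, Q=-106); attach at lengths (-1, 7); label the merged cluster PZ
  updated: d(PZ,R)=55/2, d(PZ,W)=39/2
iteration 2: select PZ,R (d=55/2, Q=-54); attach at lengths (20, 15/2); label the merged cluster PRZ
  updated: d(PRZ,W)=-1/2
iteration 3: select PRZ,W (d=-1/2); attach at lengths (-1/4, -1/4); label the merged cluster PRWZ
final tree: (((P:-1,Z:7):20,R:15/2):-1/4,W:-1/4)
total length: 33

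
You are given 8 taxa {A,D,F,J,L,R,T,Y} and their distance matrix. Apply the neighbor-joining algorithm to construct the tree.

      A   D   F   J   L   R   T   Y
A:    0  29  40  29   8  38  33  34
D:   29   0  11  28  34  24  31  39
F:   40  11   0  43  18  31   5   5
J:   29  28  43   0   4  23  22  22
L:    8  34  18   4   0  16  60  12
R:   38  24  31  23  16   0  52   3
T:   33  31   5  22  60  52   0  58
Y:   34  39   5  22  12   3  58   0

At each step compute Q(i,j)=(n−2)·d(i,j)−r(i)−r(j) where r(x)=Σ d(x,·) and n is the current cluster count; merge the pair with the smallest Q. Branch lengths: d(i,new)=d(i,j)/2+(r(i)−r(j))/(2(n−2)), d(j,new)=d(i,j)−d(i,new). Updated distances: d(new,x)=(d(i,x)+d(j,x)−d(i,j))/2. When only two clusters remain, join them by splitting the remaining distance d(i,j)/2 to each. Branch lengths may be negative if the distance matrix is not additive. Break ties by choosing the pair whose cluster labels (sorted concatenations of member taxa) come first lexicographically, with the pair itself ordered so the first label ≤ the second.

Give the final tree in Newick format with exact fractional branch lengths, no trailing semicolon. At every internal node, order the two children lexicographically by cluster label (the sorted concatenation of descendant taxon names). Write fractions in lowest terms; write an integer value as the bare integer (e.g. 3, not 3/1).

step 1: merge (F,T) at d=5, Q=-384; branch lengths F→-13/2, T→23/2; new cluster FT
  updated: d(A,FT)=34, d(D,FT)=37/2, d(FT,J)=30, d(FT,L)=73/2, d(FT,R)=39, d(FT,Y)=29
step 2: merge (D,FT) at d=37/2, Q=-267; branch lengths D→39/5, FT→107/10; new cluster DFT
  updated: d(A,DFT)=89/4, d(DFT,J)=79/4, d(DFT,L)=26, d(DFT,R)=89/4, d(DFT,Y)=99/4
step 3: merge (R,Y) at d=3, Q=-186; branch lengths R→37/16, Y→11/16; new cluster RY
  updated: d(A,RY)=69/2, d(DFT,RY)=22, d(J,RY)=21, d(L,RY)=25/2
step 4: merge (A,L) at d=8, Q=-481/4; branch lengths A→269/24, L→-77/24; new cluster AL
  updated: d(AL,DFT)=161/8, d(AL,J)=25/2, d(AL,RY)=39/2
step 5: merge (AL,J) at d=25/2, Q=-643/8; branch lengths AL→191/32, J→209/32; new cluster AJL
  updated: d(AJL,DFT)=219/16, d(AJL,RY)=14
step 6: merge (AJL,DFT) at d=219/16, Q=-795/16; branch lengths AJL→91/32, DFT→347/32; new cluster ADFJLT
  updated: d(ADFJLT,RY)=357/32
step 7: merge (ADFJLT,RY) at d=357/32; branch lengths ADFJLT→357/64, RY→357/64; new cluster ADFJLRTY
final tree: ((((A:269/24,L:-77/24):191/32,J:209/32):91/32,(D:39/5,(F:-13/2,T:23/2):107/10):347/32):357/64,(R:37/16,Y:11/16):357/64)
total length: 2299/32

((((A:269/24,L:-77/24):191/32,J:209/32):91/32,(D:39/5,(F:-13/2,T:23/2):107/10):347/32):357/64,(R:37/16,Y:11/16):357/64)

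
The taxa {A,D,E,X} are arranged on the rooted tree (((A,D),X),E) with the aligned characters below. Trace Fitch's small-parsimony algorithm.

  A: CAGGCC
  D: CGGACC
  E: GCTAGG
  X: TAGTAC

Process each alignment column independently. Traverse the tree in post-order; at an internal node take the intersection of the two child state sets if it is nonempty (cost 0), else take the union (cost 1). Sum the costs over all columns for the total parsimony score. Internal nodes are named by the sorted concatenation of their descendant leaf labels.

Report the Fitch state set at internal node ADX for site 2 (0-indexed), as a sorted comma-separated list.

site 0, node AD: A={C} ∩ D={C} → {C} (+0)
site 0, node ADX: AD={C} ∪ X={T} → {C,T} (+1)
site 0, node ADEX: ADX={C,T} ∪ E={G} → {C,G,T} (+1)
site 1, node AD: A={A} ∪ D={G} → {A,G} (+1)
site 1, node ADX: AD={A,G} ∩ X={A} → {A} (+0)
site 1, node ADEX: ADX={A} ∪ E={C} → {A,C} (+1)
site 2, node AD: A={G} ∩ D={G} → {G} (+0)
site 2, node ADX: AD={G} ∩ X={G} → {G} (+0)
site 2, node ADEX: ADX={G} ∪ E={T} → {G,T} (+1)
site 3, node AD: A={G} ∪ D={A} → {A,G} (+1)
site 3, node ADX: AD={A,G} ∪ X={T} → {A,G,T} (+1)
site 3, node ADEX: ADX={A,G,T} ∩ E={A} → {A} (+0)
site 4, node AD: A={C} ∩ D={C} → {C} (+0)
site 4, node ADX: AD={C} ∪ X={A} → {A,C} (+1)
site 4, node ADEX: ADX={A,C} ∪ E={G} → {A,C,G} (+1)
site 5, node AD: A={C} ∩ D={C} → {C} (+0)
site 5, node ADX: AD={C} ∩ X={C} → {C} (+0)
site 5, node ADEX: ADX={C} ∪ E={G} → {C,G} (+1)
per-site changes: [2, 2, 1, 2, 2, 1]; total = 10

G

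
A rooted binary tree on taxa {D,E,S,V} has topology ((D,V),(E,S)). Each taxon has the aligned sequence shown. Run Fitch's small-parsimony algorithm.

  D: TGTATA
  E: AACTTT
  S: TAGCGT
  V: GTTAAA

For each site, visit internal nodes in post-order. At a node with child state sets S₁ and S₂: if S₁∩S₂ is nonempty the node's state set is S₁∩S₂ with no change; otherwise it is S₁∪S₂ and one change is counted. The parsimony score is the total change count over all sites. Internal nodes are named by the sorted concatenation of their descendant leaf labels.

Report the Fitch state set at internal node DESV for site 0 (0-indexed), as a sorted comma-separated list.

site 0, node DV: D={T} ∪ V={G} → {G,T} (+1)
site 0, node ES: E={A} ∪ S={T} → {A,T} (+1)
site 0, node DESV: DV={G,T} ∩ ES={A,T} → {T} (+0)
site 1, node DV: D={G} ∪ V={T} → {G,T} (+1)
site 1, node ES: E={A} ∩ S={A} → {A} (+0)
site 1, node DESV: DV={G,T} ∪ ES={A} → {A,G,T} (+1)
site 2, node DV: D={T} ∩ V={T} → {T} (+0)
site 2, node ES: E={C} ∪ S={G} → {C,G} (+1)
site 2, node DESV: DV={T} ∪ ES={C,G} → {C,G,T} (+1)
site 3, node DV: D={A} ∩ V={A} → {A} (+0)
site 3, node ES: E={T} ∪ S={C} → {C,T} (+1)
site 3, node DESV: DV={A} ∪ ES={C,T} → {A,C,T} (+1)
site 4, node DV: D={T} ∪ V={A} → {A,T} (+1)
site 4, node ES: E={T} ∪ S={G} → {G,T} (+1)
site 4, node DESV: DV={A,T} ∩ ES={G,T} → {T} (+0)
site 5, node DV: D={A} ∩ V={A} → {A} (+0)
site 5, node ES: E={T} ∩ S={T} → {T} (+0)
site 5, node DESV: DV={A} ∪ ES={T} → {A,T} (+1)
per-site changes: [2, 2, 2, 2, 2, 1]; total = 11

T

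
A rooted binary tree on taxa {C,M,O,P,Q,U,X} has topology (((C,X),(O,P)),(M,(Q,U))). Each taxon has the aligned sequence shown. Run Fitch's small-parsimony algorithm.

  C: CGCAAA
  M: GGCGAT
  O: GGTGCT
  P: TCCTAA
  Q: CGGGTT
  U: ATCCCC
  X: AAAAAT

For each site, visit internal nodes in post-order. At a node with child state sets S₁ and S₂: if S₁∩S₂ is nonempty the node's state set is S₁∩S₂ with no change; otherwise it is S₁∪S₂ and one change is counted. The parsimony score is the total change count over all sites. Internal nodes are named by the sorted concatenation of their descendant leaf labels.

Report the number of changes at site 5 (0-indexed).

site 0, node CX: C={C} ∪ X={A} → {A,C} (+1)
site 0, node OP: O={G} ∪ P={T} → {G,T} (+1)
site 0, node COPX: CX={A,C} ∪ OP={G,T} → {A,C,G,T} (+1)
site 0, node QU: Q={C} ∪ U={A} → {A,C} (+1)
site 0, node MQU: M={G} ∪ QU={A,C} → {A,C,G} (+1)
site 0, node CMOPQUX: COPX={A,C,G,T} ∩ MQU={A,C,G} → {A,C,G} (+0)
site 1, node CX: C={G} ∪ X={A} → {A,G} (+1)
site 1, node OP: O={G} ∪ P={C} → {C,G} (+1)
site 1, node COPX: CX={A,G} ∩ OP={C,G} → {G} (+0)
site 1, node QU: Q={G} ∪ U={T} → {G,T} (+1)
site 1, node MQU: M={G} ∩ QU={G,T} → {G} (+0)
site 1, node CMOPQUX: COPX={G} ∩ MQU={G} → {G} (+0)
site 2, node CX: C={C} ∪ X={A} → {A,C} (+1)
site 2, node OP: O={T} ∪ P={C} → {C,T} (+1)
site 2, node COPX: CX={A,C} ∩ OP={C,T} → {C} (+0)
site 2, node QU: Q={G} ∪ U={C} → {C,G} (+1)
site 2, node MQU: M={C} ∩ QU={C,G} → {C} (+0)
site 2, node CMOPQUX: COPX={C} ∩ MQU={C} → {C} (+0)
site 3, node CX: C={A} ∩ X={A} → {A} (+0)
site 3, node OP: O={G} ∪ P={T} → {G,T} (+1)
site 3, node COPX: CX={A} ∪ OP={G,T} → {A,G,T} (+1)
site 3, node QU: Q={G} ∪ U={C} → {C,G} (+1)
site 3, node MQU: M={G} ∩ QU={C,G} → {G} (+0)
site 3, node CMOPQUX: COPX={A,G,T} ∩ MQU={G} → {G} (+0)
site 4, node CX: C={A} ∩ X={A} → {A} (+0)
site 4, node OP: O={C} ∪ P={A} → {A,C} (+1)
site 4, node COPX: CX={A} ∩ OP={A,C} → {A} (+0)
site 4, node QU: Q={T} ∪ U={C} → {C,T} (+1)
site 4, node MQU: M={A} ∪ QU={C,T} → {A,C,T} (+1)
site 4, node CMOPQUX: COPX={A} ∩ MQU={A,C,T} → {A} (+0)
site 5, node CX: C={A} ∪ X={T} → {A,T} (+1)
site 5, node OP: O={T} ∪ P={A} → {A,T} (+1)
site 5, node COPX: CX={A,T} ∩ OP={A,T} → {A,T} (+0)
site 5, node QU: Q={T} ∪ U={C} → {C,T} (+1)
site 5, node MQU: M={T} ∩ QU={C,T} → {T} (+0)
site 5, node CMOPQUX: COPX={A,T} ∩ MQU={T} → {T} (+0)
per-site changes: [5, 3, 3, 3, 3, 3]; total = 20

3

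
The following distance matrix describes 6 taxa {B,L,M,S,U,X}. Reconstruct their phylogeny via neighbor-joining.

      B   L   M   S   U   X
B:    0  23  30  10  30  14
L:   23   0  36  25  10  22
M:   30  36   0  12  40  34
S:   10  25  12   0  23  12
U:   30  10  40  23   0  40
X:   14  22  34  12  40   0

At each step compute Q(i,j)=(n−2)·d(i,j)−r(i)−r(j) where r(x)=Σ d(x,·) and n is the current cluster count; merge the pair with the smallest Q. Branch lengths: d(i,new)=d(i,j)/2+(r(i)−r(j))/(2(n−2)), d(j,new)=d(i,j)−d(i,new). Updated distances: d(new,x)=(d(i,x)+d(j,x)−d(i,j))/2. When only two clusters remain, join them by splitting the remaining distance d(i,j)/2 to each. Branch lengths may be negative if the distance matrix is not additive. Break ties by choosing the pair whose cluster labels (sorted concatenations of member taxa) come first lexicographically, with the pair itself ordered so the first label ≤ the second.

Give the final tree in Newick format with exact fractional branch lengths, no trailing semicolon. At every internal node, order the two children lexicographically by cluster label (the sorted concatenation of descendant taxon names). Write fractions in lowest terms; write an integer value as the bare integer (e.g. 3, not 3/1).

1. join L+U (d=10, Q=-219) ⇒ LU; edges |L|=13/8, |U|=67/8
  updated: d(B,LU)=43/2, d(LU,M)=33, d(LU,S)=19, d(LU,X)=26
2. join M+S (d=12, Q=-126) ⇒ MS; edges |M|=46/3, |S|=-10/3
  updated: d(B,MS)=14, d(LU,MS)=20, d(MS,X)=17
3. join B+X (d=14, Q=-157/2) ⇒ BX; edges |B|=41/8, |X|=71/8
  updated: d(BX,LU)=67/4, d(BX,MS)=17/2
4. join BX+LU (d=67/4, Q=-181/4) ⇒ BLUX; edges |BX|=21/8, |LU|=113/8
  updated: d(BLUX,MS)=47/8
5. join BLUX+MS (d=47/8) ⇒ BLMSUX; edges |BLUX|=47/16, |MS|=47/16
final tree: (((B:41/8,X:71/8):21/8,(L:13/8,U:67/8):113/8):47/16,(M:46/3,S:-10/3):47/16)
total length: 469/8

(((B:41/8,X:71/8):21/8,(L:13/8,U:67/8):113/8):47/16,(M:46/3,S:-10/3):47/16)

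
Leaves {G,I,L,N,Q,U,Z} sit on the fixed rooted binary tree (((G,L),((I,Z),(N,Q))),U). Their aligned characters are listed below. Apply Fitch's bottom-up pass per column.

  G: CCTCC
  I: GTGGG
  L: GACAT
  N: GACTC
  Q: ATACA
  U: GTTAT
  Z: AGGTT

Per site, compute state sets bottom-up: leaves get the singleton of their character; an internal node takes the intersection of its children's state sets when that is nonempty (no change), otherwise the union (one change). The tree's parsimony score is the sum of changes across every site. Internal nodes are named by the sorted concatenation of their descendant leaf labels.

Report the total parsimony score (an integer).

site 0, node GL: G={C} ∪ L={G} → {C,G} (+1)
site 0, node IZ: I={G} ∪ Z={A} → {A,G} (+1)
site 0, node NQ: N={G} ∪ Q={A} → {A,G} (+1)
site 0, node INQZ: IZ={A,G} ∩ NQ={A,G} → {A,G} (+0)
site 0, node GILNQZ: GL={C,G} ∩ INQZ={A,G} → {G} (+0)
site 0, node GILNQUZ: GILNQZ={G} ∩ U={G} → {G} (+0)
site 1, node GL: G={C} ∪ L={A} → {A,C} (+1)
site 1, node IZ: I={T} ∪ Z={G} → {G,T} (+1)
site 1, node NQ: N={A} ∪ Q={T} → {A,T} (+1)
site 1, node INQZ: IZ={G,T} ∩ NQ={A,T} → {T} (+0)
site 1, node GILNQZ: GL={A,C} ∪ INQZ={T} → {A,C,T} (+1)
site 1, node GILNQUZ: GILNQZ={A,C,T} ∩ U={T} → {T} (+0)
site 2, node GL: G={T} ∪ L={C} → {C,T} (+1)
site 2, node IZ: I={G} ∩ Z={G} → {G} (+0)
site 2, node NQ: N={C} ∪ Q={A} → {A,C} (+1)
site 2, node INQZ: IZ={G} ∪ NQ={A,C} → {A,C,G} (+1)
site 2, node GILNQZ: GL={C,T} ∩ INQZ={A,C,G} → {C} (+0)
site 2, node GILNQUZ: GILNQZ={C} ∪ U={T} → {C,T} (+1)
site 3, node GL: G={C} ∪ L={A} → {A,C} (+1)
site 3, node IZ: I={G} ∪ Z={T} → {G,T} (+1)
site 3, node NQ: N={T} ∪ Q={C} → {C,T} (+1)
site 3, node INQZ: IZ={G,T} ∩ NQ={C,T} → {T} (+0)
site 3, node GILNQZ: GL={A,C} ∪ INQZ={T} → {A,C,T} (+1)
site 3, node GILNQUZ: GILNQZ={A,C,T} ∩ U={A} → {A} (+0)
site 4, node GL: G={C} ∪ L={T} → {C,T} (+1)
site 4, node IZ: I={G} ∪ Z={T} → {G,T} (+1)
site 4, node NQ: N={C} ∪ Q={A} → {A,C} (+1)
site 4, node INQZ: IZ={G,T} ∪ NQ={A,C} → {A,C,G,T} (+1)
site 4, node GILNQZ: GL={C,T} ∩ INQZ={A,C,G,T} → {C,T} (+0)
site 4, node GILNQUZ: GILNQZ={C,T} ∩ U={T} → {T} (+0)
per-site changes: [3, 4, 4, 4, 4]; total = 19

19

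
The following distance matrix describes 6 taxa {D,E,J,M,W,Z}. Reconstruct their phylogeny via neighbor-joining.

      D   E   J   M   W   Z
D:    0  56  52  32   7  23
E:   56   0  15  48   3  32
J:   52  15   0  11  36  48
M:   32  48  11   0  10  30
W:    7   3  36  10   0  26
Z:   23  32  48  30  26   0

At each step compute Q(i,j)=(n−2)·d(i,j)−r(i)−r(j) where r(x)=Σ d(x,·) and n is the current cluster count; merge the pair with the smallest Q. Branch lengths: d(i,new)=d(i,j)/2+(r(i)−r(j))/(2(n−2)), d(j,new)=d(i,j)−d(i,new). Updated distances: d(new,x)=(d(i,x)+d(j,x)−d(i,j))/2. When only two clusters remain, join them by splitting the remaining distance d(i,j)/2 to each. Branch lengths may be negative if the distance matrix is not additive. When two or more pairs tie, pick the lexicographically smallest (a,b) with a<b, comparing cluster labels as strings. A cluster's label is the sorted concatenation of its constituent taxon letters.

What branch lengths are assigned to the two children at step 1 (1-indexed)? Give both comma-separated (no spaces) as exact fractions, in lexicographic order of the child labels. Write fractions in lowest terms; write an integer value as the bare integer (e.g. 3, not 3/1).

step 1: merge (E,J) at d=15, Q=-256; branch lengths E→13/2, J→17/2; new cluster EJ
  updated: d(D,EJ)=93/2, d(EJ,M)=22, d(EJ,W)=12, d(EJ,Z)=65/2
step 2: merge (D,Z) at d=23, Q=-151; branch lengths D→11, Z→12; new cluster DZ
  updated: d(DZ,EJ)=28, d(DZ,M)=39/2, d(DZ,W)=5
step 3: merge (DZ,W) at d=5, Q=-139/2; branch lengths DZ→71/8, W→-31/8; new cluster DWZ
  updated: d(DWZ,EJ)=35/2, d(DWZ,M)=49/4
step 4: merge (DWZ,EJ) at d=35/2, Q=-207/4; branch lengths DWZ→31/8, EJ→109/8; new cluster DEJWZ
  updated: d(DEJWZ,M)=67/8
step 5: merge (DEJWZ,M) at d=67/8; branch lengths DEJWZ→67/16, M→67/16; new cluster DEJMWZ
final tree: ((((D:11,Z:12):71/8,W:-31/8):31/8,(E:13/2,J:17/2):109/8):67/16,M:67/16)
total length: 551/8

13/2,17/2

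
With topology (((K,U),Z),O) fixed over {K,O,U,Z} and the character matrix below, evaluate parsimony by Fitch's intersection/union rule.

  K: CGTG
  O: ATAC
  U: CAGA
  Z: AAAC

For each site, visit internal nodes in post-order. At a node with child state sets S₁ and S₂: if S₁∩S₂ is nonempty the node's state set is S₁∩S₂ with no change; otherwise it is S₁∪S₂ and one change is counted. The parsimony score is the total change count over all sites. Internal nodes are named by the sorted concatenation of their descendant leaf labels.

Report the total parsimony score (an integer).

7

[col 0] KU: children K:{C}, U:{C} ∩→ {C}; cost 0
[col 0] KUZ: children KU:{C}, Z:{A} ∪→ {A,C}; cost 1
[col 0] KOUZ: children KUZ:{A,C}, O:{A} ∩→ {A}; cost 0
[col 1] KU: children K:{G}, U:{A} ∪→ {A,G}; cost 1
[col 1] KUZ: children KU:{A,G}, Z:{A} ∩→ {A}; cost 0
[col 1] KOUZ: children KUZ:{A}, O:{T} ∪→ {A,T}; cost 1
[col 2] KU: children K:{T}, U:{G} ∪→ {G,T}; cost 1
[col 2] KUZ: children KU:{G,T}, Z:{A} ∪→ {A,G,T}; cost 1
[col 2] KOUZ: children KUZ:{A,G,T}, O:{A} ∩→ {A}; cost 0
[col 3] KU: children K:{G}, U:{A} ∪→ {A,G}; cost 1
[col 3] KUZ: children KU:{A,G}, Z:{C} ∪→ {A,C,G}; cost 1
[col 3] KOUZ: children KUZ:{A,C,G}, O:{C} ∩→ {C}; cost 0
per-site changes: [1, 2, 2, 2]; total = 7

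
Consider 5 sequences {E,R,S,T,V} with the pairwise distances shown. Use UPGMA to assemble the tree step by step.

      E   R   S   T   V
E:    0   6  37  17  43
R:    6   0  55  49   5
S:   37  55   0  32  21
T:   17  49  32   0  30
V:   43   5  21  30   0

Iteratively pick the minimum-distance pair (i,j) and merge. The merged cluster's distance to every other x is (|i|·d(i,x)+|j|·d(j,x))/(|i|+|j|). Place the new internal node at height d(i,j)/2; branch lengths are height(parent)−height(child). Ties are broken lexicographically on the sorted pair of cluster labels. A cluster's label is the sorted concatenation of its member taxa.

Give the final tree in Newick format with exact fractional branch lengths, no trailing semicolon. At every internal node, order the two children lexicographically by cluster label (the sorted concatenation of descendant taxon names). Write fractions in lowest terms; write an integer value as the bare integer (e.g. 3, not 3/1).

(((E:17/2,T:17/2):15/2,(R:5/2,V:5/2):27/2):17/8,S:145/8)

1. join R+V (d=5) ⇒ RV; edges |R|=5/2, |V|=5/2
  updated: d(E,RV)=49/2, d(RV,S)=38, d(RV,T)=79/2
2. join E+T (d=17) ⇒ ET; edges |E|=17/2, |T|=17/2
  updated: d(ET,RV)=32, d(ET,S)=69/2
3. join ET+RV (d=32) ⇒ ERTV; edges |ET|=15/2, |RV|=27/2
  updated: d(ERTV,S)=145/4
4. join ERTV+S (d=145/4) ⇒ ERSTV; edges |ERTV|=17/8, |S|=145/8
final tree: (((E:17/2,T:17/2):15/2,(R:5/2,V:5/2):27/2):17/8,S:145/8)
total length: 253/4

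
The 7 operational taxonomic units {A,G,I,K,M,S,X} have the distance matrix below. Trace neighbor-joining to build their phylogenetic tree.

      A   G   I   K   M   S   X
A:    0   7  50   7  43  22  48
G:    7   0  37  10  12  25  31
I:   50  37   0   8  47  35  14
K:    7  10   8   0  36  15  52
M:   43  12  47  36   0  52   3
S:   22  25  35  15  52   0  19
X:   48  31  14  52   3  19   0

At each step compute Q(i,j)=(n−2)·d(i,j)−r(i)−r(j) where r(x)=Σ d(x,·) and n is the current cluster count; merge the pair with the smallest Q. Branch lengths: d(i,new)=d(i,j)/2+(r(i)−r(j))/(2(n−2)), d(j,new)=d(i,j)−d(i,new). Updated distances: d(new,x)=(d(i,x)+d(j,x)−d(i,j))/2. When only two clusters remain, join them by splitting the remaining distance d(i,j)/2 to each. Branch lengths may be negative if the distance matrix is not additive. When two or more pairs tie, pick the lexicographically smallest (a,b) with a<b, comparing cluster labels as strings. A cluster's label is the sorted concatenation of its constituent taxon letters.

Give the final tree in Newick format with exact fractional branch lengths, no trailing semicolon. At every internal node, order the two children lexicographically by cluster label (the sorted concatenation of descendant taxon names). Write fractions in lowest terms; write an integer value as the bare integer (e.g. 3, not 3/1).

1. join M+X (d=3, Q=-345) ⇒ MX; edges |M|=41/10, |X|=-11/10
  updated: d(A,MX)=44, d(G,MX)=20, d(I,MX)=29, d(K,MX)=85/2, d(MX,S)=34
2. join I+MX (d=29, Q=-425/2) ⇒ IMX; edges |I|=211/16, |MX|=253/16
  updated: d(A,IMX)=65/2, d(G,IMX)=14, d(IMX,K)=43/4, d(IMX,S)=20
3. join A+G (d=7, Q=-207/2) ⇒ AG; edges |A|=67/12, |G|=17/12
  updated: d(AG,IMX)=79/4, d(AG,K)=5, d(AG,S)=20
4. join AG+K (d=5, Q=-131/2) ⇒ AGK; edges |AG|=6, |K|=-1
  updated: d(AGK,IMX)=51/4, d(AGK,S)=15
5. join AGK+IMX (d=51/4, Q=-191/4) ⇒ AGIKMX; edges |AGK|=31/8, |IMX|=71/8
  updated: d(AGIKMX,S)=89/8
6. join AGIKMX+S (d=89/8) ⇒ AGIKMSX; edges |AGIKMX|=89/16, |S|=89/16
final tree: ((((A:67/12,G:17/12):6,K:-1):31/8,(I:211/16,(M:41/10,X:-11/10):253/16):71/8):89/16,S:89/16)
total length: 543/8

((((A:67/12,G:17/12):6,K:-1):31/8,(I:211/16,(M:41/10,X:-11/10):253/16):71/8):89/16,S:89/16)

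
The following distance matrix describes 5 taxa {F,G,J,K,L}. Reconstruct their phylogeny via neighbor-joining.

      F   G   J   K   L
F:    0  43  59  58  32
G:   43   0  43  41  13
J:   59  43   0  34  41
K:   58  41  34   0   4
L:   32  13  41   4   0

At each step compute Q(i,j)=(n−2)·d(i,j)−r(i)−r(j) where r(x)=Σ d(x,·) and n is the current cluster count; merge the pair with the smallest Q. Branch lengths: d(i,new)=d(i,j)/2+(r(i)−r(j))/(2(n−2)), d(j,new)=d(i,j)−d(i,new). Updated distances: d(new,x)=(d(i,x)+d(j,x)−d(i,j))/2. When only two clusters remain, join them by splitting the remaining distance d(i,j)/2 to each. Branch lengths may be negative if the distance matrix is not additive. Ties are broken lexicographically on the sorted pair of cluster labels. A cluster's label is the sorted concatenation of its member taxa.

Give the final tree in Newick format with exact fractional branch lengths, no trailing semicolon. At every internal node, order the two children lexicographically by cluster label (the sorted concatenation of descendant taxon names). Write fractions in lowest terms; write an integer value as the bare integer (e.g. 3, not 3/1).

(((F:30,G:13):13/4,J:105/4):37/8,(K:59/6,L:-35/6):37/8)

1. join K+L (d=4, Q=-215) ⇒ KL; edges |K|=59/6, |L|=-35/6
  updated: d(F,KL)=43, d(G,KL)=25, d(J,KL)=71/2
2. join F+G (d=43, Q=-170) ⇒ FG; edges |F|=30, |G|=13
  updated: d(FG,J)=59/2, d(FG,KL)=25/2
3. join FG+J (d=59/2, Q=-155/2) ⇒ FGJ; edges |FG|=13/4, |J|=105/4
  updated: d(FGJ,KL)=37/4
4. join FGJ+KL (d=37/4) ⇒ FGJKL; edges |FGJ|=37/8, |KL|=37/8
final tree: (((F:30,G:13):13/4,J:105/4):37/8,(K:59/6,L:-35/6):37/8)
total length: 343/4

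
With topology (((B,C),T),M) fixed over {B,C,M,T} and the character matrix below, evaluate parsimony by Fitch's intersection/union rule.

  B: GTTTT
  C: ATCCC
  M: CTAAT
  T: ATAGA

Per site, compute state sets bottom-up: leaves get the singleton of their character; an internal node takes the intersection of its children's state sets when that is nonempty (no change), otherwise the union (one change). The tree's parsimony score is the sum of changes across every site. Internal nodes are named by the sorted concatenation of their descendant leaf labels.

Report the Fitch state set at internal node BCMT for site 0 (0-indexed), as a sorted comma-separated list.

BC@0: {G} ∪ {A} = {A,G} (union, +1)
BCT@0: {A,G} ∩ {A} = {A} (intersection, +0)
BCMT@0: {A} ∪ {C} = {A,C} (union, +1)
BC@1: {T} ∩ {T} = {T} (intersection, +0)
BCT@1: {T} ∩ {T} = {T} (intersection, +0)
BCMT@1: {T} ∩ {T} = {T} (intersection, +0)
BC@2: {T} ∪ {C} = {C,T} (union, +1)
BCT@2: {C,T} ∪ {A} = {A,C,T} (union, +1)
BCMT@2: {A,C,T} ∩ {A} = {A} (intersection, +0)
BC@3: {T} ∪ {C} = {C,T} (union, +1)
BCT@3: {C,T} ∪ {G} = {C,G,T} (union, +1)
BCMT@3: {C,G,T} ∪ {A} = {A,C,G,T} (union, +1)
BC@4: {T} ∪ {C} = {C,T} (union, +1)
BCT@4: {C,T} ∪ {A} = {A,C,T} (union, +1)
BCMT@4: {A,C,T} ∩ {T} = {T} (intersection, +0)
per-site changes: [2, 0, 2, 3, 2]; total = 9

A,C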